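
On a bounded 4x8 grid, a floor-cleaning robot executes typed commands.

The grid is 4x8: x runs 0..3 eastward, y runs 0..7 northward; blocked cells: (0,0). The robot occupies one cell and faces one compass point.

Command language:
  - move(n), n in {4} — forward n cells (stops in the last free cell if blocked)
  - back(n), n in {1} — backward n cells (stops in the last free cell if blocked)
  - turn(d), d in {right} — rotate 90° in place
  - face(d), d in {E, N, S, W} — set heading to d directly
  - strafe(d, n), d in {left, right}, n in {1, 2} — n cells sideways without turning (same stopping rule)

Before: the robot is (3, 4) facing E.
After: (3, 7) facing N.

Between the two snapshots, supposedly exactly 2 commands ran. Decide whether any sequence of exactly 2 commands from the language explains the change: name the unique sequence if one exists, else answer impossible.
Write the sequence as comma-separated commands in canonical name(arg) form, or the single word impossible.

face(N), move(4)

key: position moved to (3,7) AND the heading swung to N — translation plus rotation needed
from: (3, 4) facing E
t=1 face(N) ⇒ (3, 4) facing N
t=2 move(4) ⇒ (3, 7) facing N
uniquely the one of 121 2-step routes that fits.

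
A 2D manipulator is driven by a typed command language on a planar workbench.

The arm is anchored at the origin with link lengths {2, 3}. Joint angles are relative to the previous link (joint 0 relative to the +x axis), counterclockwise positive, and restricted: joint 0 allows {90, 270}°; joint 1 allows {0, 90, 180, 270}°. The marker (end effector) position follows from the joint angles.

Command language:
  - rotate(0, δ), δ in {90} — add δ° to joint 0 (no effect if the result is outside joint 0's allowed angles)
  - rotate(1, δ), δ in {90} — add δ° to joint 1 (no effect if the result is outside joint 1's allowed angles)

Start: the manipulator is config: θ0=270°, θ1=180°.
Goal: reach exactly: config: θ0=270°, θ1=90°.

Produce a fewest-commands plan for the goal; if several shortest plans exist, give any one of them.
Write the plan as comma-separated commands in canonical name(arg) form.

t0: config: θ0=270°, θ1=180°
1. rotate(1, 90) → config: θ0=270°, θ1=270°
2. rotate(1, 90) → config: θ0=270°, θ1=0°
3. rotate(1, 90) → config: θ0=270°, θ1=90°
minimal: 3 command(s), checked below 3.

rotate(1, 90), rotate(1, 90), rotate(1, 90)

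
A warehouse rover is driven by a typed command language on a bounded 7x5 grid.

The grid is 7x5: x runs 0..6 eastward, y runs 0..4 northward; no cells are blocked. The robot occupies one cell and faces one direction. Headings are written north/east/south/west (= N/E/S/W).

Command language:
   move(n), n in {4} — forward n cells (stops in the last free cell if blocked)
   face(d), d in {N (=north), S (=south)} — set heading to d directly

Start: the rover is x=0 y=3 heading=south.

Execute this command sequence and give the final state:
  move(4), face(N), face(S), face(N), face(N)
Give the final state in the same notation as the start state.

x=0 y=0 heading=north

from: x=0 y=3 heading=south
1. move(4) → x=0 y=0 heading=south
2. face(N) → x=0 y=0 heading=north
3. face(S) → x=0 y=0 heading=south
4. face(N) → x=0 y=0 heading=north
5. face(N) → x=0 y=0 heading=north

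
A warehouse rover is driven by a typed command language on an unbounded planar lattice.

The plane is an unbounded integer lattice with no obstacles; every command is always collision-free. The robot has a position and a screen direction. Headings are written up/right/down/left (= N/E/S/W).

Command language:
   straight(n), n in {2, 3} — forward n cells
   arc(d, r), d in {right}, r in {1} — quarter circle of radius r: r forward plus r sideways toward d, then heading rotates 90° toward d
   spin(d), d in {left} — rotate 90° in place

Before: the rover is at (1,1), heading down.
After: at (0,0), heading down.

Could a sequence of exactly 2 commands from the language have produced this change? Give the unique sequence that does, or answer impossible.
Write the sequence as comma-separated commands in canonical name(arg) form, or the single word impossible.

arc(right, 1), spin(left)

key: order matters: swapping arc(right, 1) and spin(left) lands elsewhere
initial: at (1,1), heading down
step 1 (arc(right, 1)): at (0,0), heading left
step 2 (spin(left)): at (0,0), heading down
uniquely the one of 16 2-step routes that fits.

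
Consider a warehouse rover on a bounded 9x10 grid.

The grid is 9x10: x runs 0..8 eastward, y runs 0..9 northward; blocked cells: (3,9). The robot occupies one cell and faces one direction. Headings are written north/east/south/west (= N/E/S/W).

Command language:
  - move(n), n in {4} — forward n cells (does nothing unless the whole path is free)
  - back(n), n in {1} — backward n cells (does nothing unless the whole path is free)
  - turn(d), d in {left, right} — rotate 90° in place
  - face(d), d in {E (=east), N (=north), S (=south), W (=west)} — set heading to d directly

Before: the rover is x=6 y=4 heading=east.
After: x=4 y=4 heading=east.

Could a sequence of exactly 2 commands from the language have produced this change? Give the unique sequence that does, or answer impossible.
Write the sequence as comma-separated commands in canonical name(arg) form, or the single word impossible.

key: still facing E at the end — nothing in the sequence rotates
from: x=6 y=4 heading=east
1. back(1) → x=5 y=4 heading=east
2. back(1) → x=4 y=4 heading=east
all 64 alternatives checked — unique.

back(1), back(1)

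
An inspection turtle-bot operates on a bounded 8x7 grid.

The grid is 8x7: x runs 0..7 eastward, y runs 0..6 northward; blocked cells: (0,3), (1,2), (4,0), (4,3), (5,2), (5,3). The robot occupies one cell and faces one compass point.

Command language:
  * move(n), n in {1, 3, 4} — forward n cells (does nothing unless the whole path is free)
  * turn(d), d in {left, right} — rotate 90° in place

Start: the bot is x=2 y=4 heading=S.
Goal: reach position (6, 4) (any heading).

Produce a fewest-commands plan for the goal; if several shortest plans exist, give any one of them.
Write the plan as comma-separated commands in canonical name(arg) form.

start: x=2 y=4 heading=S
[1] after turn(left): x=2 y=4 heading=E
[2] after move(4): x=6 y=4 heading=E
nothing shorter than 2 reaches the goal.

turn(left), move(4)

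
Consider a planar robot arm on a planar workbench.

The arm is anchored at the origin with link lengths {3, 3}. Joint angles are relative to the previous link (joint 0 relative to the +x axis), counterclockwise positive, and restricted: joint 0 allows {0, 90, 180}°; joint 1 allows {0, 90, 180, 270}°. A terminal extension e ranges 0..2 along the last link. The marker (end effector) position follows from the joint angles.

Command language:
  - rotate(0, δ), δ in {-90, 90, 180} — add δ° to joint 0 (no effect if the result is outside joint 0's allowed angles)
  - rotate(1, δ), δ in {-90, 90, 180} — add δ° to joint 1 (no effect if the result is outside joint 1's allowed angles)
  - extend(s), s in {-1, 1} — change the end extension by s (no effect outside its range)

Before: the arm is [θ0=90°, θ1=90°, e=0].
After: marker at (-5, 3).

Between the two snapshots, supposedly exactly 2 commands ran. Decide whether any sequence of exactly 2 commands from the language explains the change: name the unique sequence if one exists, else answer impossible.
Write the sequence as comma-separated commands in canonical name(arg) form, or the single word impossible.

extend(1), extend(1)

start: [θ0=90°, θ1=90°, e=0]
1. extend(1) → [θ0=90°, θ1=90°, e=1]
2. extend(1) → [θ0=90°, θ1=90°, e=2]
all 64 alternatives checked — unique.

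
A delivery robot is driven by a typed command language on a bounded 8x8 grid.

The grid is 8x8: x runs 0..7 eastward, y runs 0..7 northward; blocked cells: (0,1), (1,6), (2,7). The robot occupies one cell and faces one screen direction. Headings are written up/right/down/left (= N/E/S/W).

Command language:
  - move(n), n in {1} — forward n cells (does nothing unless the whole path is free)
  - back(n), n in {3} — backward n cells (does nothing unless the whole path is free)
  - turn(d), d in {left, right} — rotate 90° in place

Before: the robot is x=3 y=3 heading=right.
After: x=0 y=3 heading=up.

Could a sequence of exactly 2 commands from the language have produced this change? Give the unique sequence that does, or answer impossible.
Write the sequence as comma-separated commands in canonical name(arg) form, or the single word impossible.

key: cell and facing (now N) both changed — the 2 commands mix motion and turning
t0: x=3 y=3 heading=right
[1] after back(3): x=0 y=3 heading=right
[2] after turn(left): x=0 y=3 heading=up
uniquely the one of 16 2-step routes that fits.

back(3), turn(left)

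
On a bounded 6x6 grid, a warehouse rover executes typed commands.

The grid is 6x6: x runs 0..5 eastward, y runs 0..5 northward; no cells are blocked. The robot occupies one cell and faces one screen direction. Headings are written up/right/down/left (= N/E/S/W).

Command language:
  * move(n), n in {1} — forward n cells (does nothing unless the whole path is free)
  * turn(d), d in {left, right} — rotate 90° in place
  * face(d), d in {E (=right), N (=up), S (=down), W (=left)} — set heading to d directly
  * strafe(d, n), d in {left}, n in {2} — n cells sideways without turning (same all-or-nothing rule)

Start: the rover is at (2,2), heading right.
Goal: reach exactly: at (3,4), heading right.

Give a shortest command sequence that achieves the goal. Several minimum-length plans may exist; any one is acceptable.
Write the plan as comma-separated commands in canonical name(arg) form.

strafe(left, 2), move(1)

from: at (2,2), heading right
[1] after strafe(left, 2): at (2,4), heading right
[2] after move(1): at (3,4), heading right
nothing shorter than 2 reaches the goal.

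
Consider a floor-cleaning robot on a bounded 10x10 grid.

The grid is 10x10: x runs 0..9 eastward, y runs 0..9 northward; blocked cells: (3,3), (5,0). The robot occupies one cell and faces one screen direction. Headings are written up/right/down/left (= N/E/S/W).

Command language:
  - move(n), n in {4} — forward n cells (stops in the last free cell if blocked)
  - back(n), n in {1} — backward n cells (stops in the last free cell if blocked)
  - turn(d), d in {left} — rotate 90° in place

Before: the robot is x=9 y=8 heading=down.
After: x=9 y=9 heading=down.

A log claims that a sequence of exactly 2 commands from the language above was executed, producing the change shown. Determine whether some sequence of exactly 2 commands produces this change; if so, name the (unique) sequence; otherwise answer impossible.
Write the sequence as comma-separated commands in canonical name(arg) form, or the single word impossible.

back(1), back(1)

key: the second back(1) runs into the grid edge before its full distance
start: x=9 y=8 heading=down
step 1 (back(1)): x=9 y=9 heading=down
step 2 (back(1)): x=9 y=9 heading=down
uniquely the one of 9 2-step routes that fits.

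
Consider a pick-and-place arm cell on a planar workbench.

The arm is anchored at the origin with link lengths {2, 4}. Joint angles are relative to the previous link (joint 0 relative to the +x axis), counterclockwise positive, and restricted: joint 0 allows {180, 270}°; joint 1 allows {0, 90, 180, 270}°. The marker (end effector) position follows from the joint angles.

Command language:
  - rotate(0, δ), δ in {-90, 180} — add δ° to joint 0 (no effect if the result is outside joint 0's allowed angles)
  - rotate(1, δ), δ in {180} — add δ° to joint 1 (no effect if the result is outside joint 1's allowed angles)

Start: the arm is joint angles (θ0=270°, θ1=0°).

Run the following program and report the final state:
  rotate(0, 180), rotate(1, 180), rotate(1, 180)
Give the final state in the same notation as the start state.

initial: joint angles (θ0=270°, θ1=0°)
[1] after rotate(0, 180): joint angles (θ0=270°, θ1=0°)
[2] after rotate(1, 180): joint angles (θ0=270°, θ1=180°)
[3] after rotate(1, 180): joint angles (θ0=270°, θ1=0°)

joint angles (θ0=270°, θ1=0°)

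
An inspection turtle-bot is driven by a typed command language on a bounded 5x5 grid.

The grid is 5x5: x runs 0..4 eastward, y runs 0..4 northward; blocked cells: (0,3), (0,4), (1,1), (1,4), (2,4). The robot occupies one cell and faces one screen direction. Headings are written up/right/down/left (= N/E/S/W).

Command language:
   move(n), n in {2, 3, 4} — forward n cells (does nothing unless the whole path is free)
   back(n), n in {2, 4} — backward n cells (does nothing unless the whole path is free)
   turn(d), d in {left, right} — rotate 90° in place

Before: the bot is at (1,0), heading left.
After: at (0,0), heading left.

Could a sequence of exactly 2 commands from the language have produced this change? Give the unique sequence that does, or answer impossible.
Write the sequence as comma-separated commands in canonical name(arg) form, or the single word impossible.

key: heading stays W — no command in the sequence turns
from: at (1,0), heading left
t=1 back(2) ⇒ at (3,0), heading left
t=2 move(3) ⇒ at (0,0), heading left
uniquely the one of 49 2-step routes that fits.

back(2), move(3)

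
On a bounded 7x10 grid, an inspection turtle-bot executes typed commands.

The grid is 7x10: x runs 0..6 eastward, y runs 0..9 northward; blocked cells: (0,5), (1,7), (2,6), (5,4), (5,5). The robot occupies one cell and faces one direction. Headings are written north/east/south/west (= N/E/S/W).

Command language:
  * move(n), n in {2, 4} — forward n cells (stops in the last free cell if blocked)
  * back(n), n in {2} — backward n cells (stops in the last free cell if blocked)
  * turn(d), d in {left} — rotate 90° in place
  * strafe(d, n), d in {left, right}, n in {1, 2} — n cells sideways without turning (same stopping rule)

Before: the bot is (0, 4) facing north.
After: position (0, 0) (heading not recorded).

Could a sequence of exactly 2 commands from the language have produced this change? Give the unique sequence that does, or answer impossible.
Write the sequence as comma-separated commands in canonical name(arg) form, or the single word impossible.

t0: (0, 4) facing north
1. back(2) → (0, 2) facing north
2. back(2) → (0, 0) facing north
uniquely the one of 64 2-step routes that fits.

back(2), back(2)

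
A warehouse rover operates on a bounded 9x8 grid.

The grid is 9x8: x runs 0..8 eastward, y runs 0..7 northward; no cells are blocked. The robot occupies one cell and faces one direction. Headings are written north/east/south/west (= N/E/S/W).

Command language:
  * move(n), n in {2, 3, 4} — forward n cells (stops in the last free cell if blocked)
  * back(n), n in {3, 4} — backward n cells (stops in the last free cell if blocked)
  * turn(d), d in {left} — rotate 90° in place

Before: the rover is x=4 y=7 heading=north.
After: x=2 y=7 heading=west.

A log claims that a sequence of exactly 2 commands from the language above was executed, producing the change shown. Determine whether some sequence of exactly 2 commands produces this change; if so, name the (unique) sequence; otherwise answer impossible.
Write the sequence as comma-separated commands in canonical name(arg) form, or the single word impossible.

turn(left), move(2)

key: order matters: swapping turn(left) and move(2) lands elsewhere
from: x=4 y=7 heading=north
step 1 (turn(left)): x=4 y=7 heading=west
step 2 (move(2)): x=2 y=7 heading=west
uniquely the one of 36 2-step routes that fits.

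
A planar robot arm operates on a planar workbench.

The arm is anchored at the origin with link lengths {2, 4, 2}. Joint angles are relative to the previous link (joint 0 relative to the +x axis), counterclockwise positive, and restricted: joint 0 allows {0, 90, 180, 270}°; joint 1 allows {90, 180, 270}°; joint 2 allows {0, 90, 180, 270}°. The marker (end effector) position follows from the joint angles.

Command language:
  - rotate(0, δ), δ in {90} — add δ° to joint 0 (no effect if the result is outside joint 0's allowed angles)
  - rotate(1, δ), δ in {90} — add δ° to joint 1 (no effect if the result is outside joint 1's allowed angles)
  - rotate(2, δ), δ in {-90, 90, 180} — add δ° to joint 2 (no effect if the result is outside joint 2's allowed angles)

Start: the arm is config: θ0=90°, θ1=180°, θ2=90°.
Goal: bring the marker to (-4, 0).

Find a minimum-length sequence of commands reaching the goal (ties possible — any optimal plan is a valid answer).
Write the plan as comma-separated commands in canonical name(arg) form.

rotate(2, -90), rotate(0, 90), rotate(0, 90), rotate(0, 90)

begin: config: θ0=90°, θ1=180°, θ2=90°
t=1 rotate(2, -90) ⇒ config: θ0=90°, θ1=180°, θ2=0°
t=2 rotate(0, 90) ⇒ config: θ0=180°, θ1=180°, θ2=0°
t=3 rotate(0, 90) ⇒ config: θ0=270°, θ1=180°, θ2=0°
t=4 rotate(0, 90) ⇒ config: θ0=0°, θ1=180°, θ2=0°
no 3-step plan works, so 4 is optimal.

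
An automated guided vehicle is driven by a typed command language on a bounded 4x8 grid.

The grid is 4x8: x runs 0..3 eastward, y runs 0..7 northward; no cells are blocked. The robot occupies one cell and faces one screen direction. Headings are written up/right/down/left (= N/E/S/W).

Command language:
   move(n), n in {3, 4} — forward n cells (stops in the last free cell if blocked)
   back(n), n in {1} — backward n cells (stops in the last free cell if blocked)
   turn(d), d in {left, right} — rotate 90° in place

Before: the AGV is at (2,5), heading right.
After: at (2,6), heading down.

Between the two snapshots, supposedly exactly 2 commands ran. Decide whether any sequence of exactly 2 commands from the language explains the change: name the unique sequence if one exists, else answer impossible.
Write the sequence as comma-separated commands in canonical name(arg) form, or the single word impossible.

key: position moved to (2,6) AND the heading swung to S — translation plus rotation needed
initial: at (2,5), heading right
t=1 turn(right) ⇒ at (2,5), heading down
t=2 back(1) ⇒ at (2,6), heading down
no rival 2-sequence matches.

turn(right), back(1)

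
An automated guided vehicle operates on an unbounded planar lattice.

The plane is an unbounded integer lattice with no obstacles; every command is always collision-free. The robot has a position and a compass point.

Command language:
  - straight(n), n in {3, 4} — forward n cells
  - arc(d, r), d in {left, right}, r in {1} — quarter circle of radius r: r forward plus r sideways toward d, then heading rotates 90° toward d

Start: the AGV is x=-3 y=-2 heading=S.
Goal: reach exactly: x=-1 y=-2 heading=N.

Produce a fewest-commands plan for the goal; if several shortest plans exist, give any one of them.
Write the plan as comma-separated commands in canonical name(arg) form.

arc(left, 1), arc(left, 1)

start: x=-3 y=-2 heading=S
t=1 arc(left, 1) ⇒ x=-2 y=-3 heading=E
t=2 arc(left, 1) ⇒ x=-1 y=-2 heading=N
shorter routes all fall short; 2 is best.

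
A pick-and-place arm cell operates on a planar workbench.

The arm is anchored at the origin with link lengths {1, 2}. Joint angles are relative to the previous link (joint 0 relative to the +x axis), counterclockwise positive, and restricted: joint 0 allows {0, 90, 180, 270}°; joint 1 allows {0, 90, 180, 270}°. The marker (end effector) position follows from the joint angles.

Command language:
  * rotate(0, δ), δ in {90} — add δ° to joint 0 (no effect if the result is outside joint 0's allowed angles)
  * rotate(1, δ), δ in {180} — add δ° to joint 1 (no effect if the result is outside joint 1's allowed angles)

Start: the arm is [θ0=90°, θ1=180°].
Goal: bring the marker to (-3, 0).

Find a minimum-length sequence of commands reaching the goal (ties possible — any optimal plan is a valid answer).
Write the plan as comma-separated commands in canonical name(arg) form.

t0: [θ0=90°, θ1=180°]
step 1 (rotate(1, 180)): [θ0=90°, θ1=0°]
step 2 (rotate(0, 90)): [θ0=180°, θ1=0°]
nothing shorter than 2 reaches the goal.

rotate(1, 180), rotate(0, 90)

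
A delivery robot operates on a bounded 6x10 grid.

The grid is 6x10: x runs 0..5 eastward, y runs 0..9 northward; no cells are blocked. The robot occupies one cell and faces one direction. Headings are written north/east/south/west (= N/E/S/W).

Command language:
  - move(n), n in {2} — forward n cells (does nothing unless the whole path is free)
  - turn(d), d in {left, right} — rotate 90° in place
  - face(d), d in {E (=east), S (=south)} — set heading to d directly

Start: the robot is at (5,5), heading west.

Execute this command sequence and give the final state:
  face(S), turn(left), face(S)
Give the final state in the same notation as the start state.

t0: at (5,5), heading west
step 1 (face(S)): at (5,5), heading south
step 2 (turn(left)): at (5,5), heading east
step 3 (face(S)): at (5,5), heading south

at (5,5), heading south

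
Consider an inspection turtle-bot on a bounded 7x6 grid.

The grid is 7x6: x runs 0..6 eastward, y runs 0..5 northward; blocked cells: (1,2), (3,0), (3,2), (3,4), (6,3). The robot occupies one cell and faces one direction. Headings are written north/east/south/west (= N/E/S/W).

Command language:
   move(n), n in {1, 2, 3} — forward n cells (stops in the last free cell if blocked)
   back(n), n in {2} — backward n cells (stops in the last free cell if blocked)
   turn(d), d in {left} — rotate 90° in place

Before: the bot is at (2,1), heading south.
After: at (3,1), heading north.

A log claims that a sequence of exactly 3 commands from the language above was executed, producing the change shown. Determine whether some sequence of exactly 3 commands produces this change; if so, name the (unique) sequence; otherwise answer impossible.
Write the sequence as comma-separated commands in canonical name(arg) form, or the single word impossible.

key: position moved to (3,1) AND the heading swung to N — translation plus rotation needed
from: at (2,1), heading south
1. turn(left) → at (2,1), heading east
2. move(1) → at (3,1), heading east
3. turn(left) → at (3,1), heading north
no other 3-command option fits: unique.

turn(left), move(1), turn(left)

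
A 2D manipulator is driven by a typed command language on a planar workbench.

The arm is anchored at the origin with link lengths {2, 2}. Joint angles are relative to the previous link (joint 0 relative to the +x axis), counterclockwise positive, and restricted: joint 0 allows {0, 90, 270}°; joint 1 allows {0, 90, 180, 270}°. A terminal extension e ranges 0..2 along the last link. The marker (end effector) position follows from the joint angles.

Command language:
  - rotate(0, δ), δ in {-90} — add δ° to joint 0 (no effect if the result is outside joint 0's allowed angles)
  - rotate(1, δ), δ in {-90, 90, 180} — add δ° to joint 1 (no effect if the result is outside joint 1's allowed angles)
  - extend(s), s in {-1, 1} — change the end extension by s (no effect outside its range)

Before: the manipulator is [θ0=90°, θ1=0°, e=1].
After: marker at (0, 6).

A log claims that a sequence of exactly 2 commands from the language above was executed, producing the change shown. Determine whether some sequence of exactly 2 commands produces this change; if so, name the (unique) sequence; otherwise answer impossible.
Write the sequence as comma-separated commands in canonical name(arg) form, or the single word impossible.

extend(1), extend(1)

start: [θ0=90°, θ1=0°, e=1]
step 1 (extend(1)): [θ0=90°, θ1=0°, e=2]
step 2 (extend(1)): [θ0=90°, θ1=0°, e=2]
all 36 alternatives checked — unique.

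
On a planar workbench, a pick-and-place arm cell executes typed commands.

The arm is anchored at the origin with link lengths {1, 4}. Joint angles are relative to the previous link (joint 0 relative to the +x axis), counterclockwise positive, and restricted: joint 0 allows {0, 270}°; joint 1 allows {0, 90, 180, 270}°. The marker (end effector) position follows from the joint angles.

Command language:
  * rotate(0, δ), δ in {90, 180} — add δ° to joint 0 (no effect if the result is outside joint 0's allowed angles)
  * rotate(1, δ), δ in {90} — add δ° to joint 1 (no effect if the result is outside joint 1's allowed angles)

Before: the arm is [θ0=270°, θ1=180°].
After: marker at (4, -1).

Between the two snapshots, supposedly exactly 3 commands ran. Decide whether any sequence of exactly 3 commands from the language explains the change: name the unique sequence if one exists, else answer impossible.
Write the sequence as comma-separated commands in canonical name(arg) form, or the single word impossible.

rotate(1, 90), rotate(1, 90), rotate(1, 90)

from: [θ0=270°, θ1=180°]
step 1 (rotate(1, 90)): [θ0=270°, θ1=270°]
step 2 (rotate(1, 90)): [θ0=270°, θ1=0°]
step 3 (rotate(1, 90)): [θ0=270°, θ1=90°]
uniquely the one of 27 3-step routes that fits.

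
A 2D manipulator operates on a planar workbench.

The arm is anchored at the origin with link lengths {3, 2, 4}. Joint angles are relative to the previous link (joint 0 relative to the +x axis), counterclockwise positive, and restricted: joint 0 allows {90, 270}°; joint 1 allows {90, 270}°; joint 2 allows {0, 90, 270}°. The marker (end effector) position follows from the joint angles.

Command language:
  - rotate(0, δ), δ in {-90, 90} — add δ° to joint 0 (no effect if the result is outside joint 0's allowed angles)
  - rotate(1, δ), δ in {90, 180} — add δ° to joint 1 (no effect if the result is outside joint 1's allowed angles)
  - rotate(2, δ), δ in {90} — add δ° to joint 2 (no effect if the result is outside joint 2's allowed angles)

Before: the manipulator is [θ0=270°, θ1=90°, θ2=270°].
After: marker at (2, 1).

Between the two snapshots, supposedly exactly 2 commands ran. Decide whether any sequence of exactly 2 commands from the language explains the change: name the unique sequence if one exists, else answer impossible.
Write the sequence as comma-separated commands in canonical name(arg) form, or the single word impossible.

start: [θ0=270°, θ1=90°, θ2=270°]
[1] after rotate(2, 90): [θ0=270°, θ1=90°, θ2=0°]
[2] after rotate(2, 90): [θ0=270°, θ1=90°, θ2=90°]
no other 2-command option fits: unique.

rotate(2, 90), rotate(2, 90)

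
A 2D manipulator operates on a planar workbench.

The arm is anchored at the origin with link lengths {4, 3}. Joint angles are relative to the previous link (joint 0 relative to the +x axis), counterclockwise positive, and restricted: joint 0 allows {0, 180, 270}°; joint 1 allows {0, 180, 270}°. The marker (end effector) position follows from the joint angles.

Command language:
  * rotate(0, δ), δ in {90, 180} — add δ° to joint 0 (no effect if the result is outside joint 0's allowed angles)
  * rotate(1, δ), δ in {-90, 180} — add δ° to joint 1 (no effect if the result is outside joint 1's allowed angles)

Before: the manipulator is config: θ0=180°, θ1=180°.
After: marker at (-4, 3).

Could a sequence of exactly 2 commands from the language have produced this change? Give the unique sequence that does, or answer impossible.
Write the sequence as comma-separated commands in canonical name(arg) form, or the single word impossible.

key: running rotate(1, -90) before rotate(1, 180) would end elsewhere — order is forced
start: config: θ0=180°, θ1=180°
step 1 (rotate(1, 180)): config: θ0=180°, θ1=0°
step 2 (rotate(1, -90)): config: θ0=180°, θ1=270°
no other 2-command option fits: unique.

rotate(1, 180), rotate(1, -90)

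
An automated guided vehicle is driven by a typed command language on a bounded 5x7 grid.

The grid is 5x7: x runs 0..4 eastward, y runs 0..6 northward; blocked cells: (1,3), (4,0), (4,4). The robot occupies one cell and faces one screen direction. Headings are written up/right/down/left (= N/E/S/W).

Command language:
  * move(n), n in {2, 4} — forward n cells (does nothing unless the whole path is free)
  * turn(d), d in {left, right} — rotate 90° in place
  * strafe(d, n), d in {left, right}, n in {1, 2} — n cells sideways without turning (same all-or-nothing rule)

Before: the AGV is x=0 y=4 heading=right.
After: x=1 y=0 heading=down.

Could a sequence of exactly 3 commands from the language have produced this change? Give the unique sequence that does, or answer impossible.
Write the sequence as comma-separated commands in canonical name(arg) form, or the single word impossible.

turn(right), move(4), strafe(left, 1)

key: order matters: swapping turn(right) and strafe(left, 1) lands elsewhere
from: x=0 y=4 heading=right
t=1 turn(right) ⇒ x=0 y=4 heading=down
t=2 move(4) ⇒ x=0 y=0 heading=down
t=3 strafe(left, 1) ⇒ x=1 y=0 heading=down
all 512 alternatives checked — unique.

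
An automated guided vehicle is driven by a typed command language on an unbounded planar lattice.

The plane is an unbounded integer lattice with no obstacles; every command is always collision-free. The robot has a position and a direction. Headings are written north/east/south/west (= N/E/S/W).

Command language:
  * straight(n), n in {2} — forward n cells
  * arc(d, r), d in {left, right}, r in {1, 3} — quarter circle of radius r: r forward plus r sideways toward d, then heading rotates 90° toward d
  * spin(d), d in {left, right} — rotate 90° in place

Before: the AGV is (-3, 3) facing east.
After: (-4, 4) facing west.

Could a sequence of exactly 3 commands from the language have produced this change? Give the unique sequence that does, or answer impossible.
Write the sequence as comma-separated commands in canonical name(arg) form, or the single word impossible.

key: position moved to (-4,4) AND the heading swung to W — translation plus rotation needed
t0: (-3, 3) facing east
[1] after arc(left, 1): (-2, 4) facing north
[2] after spin(left): (-2, 4) facing west
[3] after straight(2): (-4, 4) facing west
all 343 alternatives checked — unique.

arc(left, 1), spin(left), straight(2)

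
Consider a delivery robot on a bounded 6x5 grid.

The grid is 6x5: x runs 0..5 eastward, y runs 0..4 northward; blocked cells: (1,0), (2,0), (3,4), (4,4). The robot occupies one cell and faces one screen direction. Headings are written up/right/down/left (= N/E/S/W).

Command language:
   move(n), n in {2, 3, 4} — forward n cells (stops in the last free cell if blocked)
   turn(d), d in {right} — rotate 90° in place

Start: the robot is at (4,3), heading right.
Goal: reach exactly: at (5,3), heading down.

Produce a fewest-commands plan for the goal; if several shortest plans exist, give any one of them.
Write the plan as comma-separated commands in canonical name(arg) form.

t0: at (4,3), heading right
[1] after move(4): at (5,3), heading right
[2] after turn(right): at (5,3), heading down
shorter routes all fall short; 2 is best.

move(4), turn(right)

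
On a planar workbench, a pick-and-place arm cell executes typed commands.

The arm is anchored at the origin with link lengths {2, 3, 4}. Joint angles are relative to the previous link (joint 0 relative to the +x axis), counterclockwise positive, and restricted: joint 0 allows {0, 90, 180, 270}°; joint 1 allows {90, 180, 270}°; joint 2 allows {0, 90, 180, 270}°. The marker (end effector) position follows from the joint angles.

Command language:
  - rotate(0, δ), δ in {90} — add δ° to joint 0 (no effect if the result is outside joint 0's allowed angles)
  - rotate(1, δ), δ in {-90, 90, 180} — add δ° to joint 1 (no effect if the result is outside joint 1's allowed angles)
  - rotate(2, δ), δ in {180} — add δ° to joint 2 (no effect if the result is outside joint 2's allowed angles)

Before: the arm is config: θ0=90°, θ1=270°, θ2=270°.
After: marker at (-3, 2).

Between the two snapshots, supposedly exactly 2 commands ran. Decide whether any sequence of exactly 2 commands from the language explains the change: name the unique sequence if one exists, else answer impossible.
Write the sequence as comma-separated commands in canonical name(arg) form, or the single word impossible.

rotate(0, 90), rotate(0, 90)

begin: config: θ0=90°, θ1=270°, θ2=270°
step 1 (rotate(0, 90)): config: θ0=180°, θ1=270°, θ2=270°
step 2 (rotate(0, 90)): config: θ0=270°, θ1=270°, θ2=270°
no rival 2-sequence matches.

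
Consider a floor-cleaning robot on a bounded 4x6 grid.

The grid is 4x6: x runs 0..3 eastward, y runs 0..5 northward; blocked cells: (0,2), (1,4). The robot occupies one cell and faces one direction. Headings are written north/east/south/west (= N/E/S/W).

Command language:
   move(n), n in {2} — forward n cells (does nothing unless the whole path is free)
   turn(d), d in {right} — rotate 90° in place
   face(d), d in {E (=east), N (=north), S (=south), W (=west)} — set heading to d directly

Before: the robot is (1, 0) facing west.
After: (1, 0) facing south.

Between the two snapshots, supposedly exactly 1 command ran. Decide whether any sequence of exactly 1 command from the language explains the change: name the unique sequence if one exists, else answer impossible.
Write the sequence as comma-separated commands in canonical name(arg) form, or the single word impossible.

face(S)

key: (1,0) unchanged — the single command moves nothing
t0: (1, 0) facing west
step 1 (face(S)): (1, 0) facing south
no other 1-command option fits: unique.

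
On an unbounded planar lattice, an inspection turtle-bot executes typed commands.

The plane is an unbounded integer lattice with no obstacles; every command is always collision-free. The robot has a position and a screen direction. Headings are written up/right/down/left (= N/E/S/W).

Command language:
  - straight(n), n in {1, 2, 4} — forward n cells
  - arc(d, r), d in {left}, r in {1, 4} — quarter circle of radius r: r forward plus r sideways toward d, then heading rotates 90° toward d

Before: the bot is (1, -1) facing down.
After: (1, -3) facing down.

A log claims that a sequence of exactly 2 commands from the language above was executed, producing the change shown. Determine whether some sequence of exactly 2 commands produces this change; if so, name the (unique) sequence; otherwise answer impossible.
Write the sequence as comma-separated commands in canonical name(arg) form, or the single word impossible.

straight(1), straight(1)

key: still facing S at the end — nothing in the sequence rotates
t0: (1, -1) facing down
step 1 (straight(1)): (1, -2) facing down
step 2 (straight(1)): (1, -3) facing down
uniquely the one of 25 2-step routes that fits.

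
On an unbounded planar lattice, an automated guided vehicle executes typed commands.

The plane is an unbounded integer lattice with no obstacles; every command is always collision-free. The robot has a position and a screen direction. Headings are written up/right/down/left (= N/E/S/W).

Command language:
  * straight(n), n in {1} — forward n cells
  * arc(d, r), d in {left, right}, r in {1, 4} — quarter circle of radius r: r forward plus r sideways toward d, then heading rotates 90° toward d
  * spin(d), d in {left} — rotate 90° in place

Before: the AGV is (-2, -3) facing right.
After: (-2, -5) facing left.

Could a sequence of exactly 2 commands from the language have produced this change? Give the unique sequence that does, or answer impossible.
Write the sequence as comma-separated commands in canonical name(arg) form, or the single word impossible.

arc(right, 1), arc(right, 1)

key: position moved to (-2,-5) AND the heading swung to W — translation plus rotation needed
t0: (-2, -3) facing right
step 1 (arc(right, 1)): (-1, -4) facing down
step 2 (arc(right, 1)): (-2, -5) facing left
no other 2-command option fits: unique.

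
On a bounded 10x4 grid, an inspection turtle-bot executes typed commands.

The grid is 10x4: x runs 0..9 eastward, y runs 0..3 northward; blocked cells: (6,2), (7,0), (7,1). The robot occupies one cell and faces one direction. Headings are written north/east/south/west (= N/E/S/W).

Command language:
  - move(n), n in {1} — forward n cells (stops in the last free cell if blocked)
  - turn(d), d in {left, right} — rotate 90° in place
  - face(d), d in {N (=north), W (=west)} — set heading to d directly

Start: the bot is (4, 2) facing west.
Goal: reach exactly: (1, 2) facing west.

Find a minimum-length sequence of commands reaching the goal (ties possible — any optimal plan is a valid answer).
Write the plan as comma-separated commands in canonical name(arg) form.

start: (4, 2) facing west
t=1 move(1) ⇒ (3, 2) facing west
t=2 move(1) ⇒ (2, 2) facing west
t=3 move(1) ⇒ (1, 2) facing west
nothing shorter than 3 reaches the goal.

move(1), move(1), move(1)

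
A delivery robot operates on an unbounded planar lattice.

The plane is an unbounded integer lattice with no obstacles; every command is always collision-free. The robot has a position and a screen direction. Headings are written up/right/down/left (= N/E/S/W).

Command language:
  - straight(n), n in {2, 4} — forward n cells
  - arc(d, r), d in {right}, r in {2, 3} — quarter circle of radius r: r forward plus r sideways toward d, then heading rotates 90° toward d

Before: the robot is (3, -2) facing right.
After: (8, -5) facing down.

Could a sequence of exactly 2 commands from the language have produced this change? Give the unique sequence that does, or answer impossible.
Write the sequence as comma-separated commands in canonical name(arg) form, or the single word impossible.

straight(2), arc(right, 3)

key: position moved to (8,-5) AND the heading swung to S — translation plus rotation needed
start: (3, -2) facing right
1. straight(2) → (5, -2) facing right
2. arc(right, 3) → (8, -5) facing down
uniquely the one of 16 2-step routes that fits.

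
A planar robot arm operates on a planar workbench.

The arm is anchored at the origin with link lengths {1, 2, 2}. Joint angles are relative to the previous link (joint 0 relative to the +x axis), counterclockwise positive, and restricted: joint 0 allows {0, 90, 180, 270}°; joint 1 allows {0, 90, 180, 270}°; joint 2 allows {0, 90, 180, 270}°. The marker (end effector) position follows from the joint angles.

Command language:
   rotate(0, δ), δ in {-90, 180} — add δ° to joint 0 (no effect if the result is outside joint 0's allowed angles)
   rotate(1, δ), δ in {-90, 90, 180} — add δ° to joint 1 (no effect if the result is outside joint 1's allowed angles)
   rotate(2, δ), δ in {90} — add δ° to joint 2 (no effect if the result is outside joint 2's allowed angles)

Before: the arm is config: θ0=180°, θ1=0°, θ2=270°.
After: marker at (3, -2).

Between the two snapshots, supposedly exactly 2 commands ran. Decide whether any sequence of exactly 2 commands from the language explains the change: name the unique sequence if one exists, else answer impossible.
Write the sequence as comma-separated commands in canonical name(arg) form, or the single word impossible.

rotate(0, -90), rotate(0, -90)

start: config: θ0=180°, θ1=0°, θ2=270°
step 1 (rotate(0, -90)): config: θ0=90°, θ1=0°, θ2=270°
step 2 (rotate(0, -90)): config: θ0=0°, θ1=0°, θ2=270°
uniquely the one of 36 2-step routes that fits.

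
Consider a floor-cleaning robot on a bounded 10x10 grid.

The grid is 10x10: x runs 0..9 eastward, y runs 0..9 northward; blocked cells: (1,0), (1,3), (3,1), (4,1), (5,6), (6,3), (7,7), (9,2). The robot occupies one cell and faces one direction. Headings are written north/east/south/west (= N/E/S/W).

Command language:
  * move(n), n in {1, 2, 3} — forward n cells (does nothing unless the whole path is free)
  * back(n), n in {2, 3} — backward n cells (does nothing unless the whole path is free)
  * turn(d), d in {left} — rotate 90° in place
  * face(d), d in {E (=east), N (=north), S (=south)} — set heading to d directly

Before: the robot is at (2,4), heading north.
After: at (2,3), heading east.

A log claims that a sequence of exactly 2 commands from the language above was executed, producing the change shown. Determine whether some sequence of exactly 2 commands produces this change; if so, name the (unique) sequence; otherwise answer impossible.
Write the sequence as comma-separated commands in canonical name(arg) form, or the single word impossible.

checked all 2-command options: none fits.

impossible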